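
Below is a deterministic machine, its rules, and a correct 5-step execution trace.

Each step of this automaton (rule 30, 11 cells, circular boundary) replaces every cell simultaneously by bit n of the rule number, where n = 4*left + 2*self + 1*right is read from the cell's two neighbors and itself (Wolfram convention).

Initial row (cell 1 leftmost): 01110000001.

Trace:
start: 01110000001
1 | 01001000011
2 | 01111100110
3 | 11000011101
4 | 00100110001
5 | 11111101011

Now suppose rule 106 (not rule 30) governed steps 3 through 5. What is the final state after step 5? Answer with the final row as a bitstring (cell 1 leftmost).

(re-executing steps 3..5 under rule 106; state before step 3: 01111100110)
3 | 11000101110
4 | 11001011011
5 | 01010111110

01010111110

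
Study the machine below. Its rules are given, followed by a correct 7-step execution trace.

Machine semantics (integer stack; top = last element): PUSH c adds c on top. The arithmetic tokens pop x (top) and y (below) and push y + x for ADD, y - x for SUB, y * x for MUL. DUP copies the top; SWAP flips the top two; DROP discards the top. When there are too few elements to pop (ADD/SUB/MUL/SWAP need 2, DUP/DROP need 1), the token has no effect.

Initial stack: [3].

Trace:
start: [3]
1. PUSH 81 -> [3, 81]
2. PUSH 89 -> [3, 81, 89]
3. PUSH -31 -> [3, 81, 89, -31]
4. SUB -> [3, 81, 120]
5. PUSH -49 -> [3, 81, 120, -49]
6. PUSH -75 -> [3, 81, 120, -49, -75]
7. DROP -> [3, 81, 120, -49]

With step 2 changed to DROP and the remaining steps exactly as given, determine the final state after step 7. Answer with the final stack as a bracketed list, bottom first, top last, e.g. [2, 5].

[34, -49]

(re-executing from step 2 with the substitution; state before step 2: [3, 81])
2. DROP -> [3]
3. PUSH -31 -> [3, -31]
4. SUB -> [34]
5. PUSH -49 -> [34, -49]
6. PUSH -75 -> [34, -49, -75]
7. DROP -> [34, -49]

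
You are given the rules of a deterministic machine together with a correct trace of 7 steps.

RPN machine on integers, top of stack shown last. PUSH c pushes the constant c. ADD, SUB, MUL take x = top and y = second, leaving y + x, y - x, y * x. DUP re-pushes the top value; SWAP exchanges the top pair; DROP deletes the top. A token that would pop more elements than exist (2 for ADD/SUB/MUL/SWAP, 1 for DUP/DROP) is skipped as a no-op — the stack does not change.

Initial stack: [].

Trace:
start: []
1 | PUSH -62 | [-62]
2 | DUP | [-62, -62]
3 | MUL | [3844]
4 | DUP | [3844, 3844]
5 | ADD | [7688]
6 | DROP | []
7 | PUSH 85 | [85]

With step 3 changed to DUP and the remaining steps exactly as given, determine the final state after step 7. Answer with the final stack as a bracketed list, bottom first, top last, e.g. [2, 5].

[-62, -62, 85]

(re-executing from step 3 with the substitution; state before step 3: [-62, -62])
3 | DUP | [-62, -62, -62]
4 | DUP | [-62, -62, -62, -62]
5 | ADD | [-62, -62, -124]
6 | DROP | [-62, -62]
7 | PUSH 85 | [-62, -62, 85]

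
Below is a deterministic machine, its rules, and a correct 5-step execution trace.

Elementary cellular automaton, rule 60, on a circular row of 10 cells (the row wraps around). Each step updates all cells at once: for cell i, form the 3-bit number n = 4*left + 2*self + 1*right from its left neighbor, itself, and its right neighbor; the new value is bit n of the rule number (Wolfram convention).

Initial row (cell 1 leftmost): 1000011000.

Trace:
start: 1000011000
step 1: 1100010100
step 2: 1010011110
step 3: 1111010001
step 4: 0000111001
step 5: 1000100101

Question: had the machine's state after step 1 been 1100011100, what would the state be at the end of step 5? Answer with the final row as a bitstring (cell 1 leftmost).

0000101101

state after step 1 := 1100011100
step 2: 1010010010
step 3: 1111011011
step 4: 0000110110
step 5: 0000101101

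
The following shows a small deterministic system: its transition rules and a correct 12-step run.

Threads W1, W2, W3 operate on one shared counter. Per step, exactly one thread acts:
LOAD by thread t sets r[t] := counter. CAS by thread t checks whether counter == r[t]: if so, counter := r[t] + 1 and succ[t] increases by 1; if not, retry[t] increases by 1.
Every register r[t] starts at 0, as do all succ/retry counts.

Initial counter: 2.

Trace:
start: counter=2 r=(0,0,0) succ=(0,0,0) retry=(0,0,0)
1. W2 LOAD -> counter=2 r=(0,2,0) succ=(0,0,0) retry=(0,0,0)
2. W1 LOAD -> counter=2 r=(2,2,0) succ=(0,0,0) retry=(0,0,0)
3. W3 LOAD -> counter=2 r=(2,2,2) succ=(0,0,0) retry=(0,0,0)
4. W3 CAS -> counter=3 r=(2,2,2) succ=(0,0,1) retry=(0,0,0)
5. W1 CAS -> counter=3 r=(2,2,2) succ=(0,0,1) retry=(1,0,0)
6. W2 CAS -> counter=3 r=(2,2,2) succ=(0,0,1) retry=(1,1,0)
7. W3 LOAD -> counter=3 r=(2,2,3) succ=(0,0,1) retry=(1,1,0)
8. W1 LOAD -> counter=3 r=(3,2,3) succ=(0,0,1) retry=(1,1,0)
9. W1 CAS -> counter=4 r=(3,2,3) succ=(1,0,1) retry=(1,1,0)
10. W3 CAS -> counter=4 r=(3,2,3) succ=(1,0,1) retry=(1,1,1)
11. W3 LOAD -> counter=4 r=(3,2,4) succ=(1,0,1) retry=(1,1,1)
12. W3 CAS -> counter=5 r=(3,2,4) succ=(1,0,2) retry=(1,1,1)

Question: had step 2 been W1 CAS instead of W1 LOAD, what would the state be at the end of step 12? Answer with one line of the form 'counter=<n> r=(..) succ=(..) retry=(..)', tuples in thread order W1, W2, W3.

(re-executing from step 2 with the substitution; state before step 2: counter=2 r=(0,2,0) succ=(0,0,0) retry=(0,0,0))
2. W1 CAS -> counter=2 r=(0,2,0) succ=(0,0,0) retry=(1,0,0)
3. W3 LOAD -> counter=2 r=(0,2,2) succ=(0,0,0) retry=(1,0,0)
4. W3 CAS -> counter=3 r=(0,2,2) succ=(0,0,1) retry=(1,0,0)
5. W1 CAS -> counter=3 r=(0,2,2) succ=(0,0,1) retry=(2,0,0)
6. W2 CAS -> counter=3 r=(0,2,2) succ=(0,0,1) retry=(2,1,0)
7. W3 LOAD -> counter=3 r=(0,2,3) succ=(0,0,1) retry=(2,1,0)
8. W1 LOAD -> counter=3 r=(3,2,3) succ=(0,0,1) retry=(2,1,0)
9. W1 CAS -> counter=4 r=(3,2,3) succ=(1,0,1) retry=(2,1,0)
10. W3 CAS -> counter=4 r=(3,2,3) succ=(1,0,1) retry=(2,1,1)
11. W3 LOAD -> counter=4 r=(3,2,4) succ=(1,0,1) retry=(2,1,1)
12. W3 CAS -> counter=5 r=(3,2,4) succ=(1,0,2) retry=(2,1,1)

counter=5 r=(3,2,4) succ=(1,0,2) retry=(2,1,1)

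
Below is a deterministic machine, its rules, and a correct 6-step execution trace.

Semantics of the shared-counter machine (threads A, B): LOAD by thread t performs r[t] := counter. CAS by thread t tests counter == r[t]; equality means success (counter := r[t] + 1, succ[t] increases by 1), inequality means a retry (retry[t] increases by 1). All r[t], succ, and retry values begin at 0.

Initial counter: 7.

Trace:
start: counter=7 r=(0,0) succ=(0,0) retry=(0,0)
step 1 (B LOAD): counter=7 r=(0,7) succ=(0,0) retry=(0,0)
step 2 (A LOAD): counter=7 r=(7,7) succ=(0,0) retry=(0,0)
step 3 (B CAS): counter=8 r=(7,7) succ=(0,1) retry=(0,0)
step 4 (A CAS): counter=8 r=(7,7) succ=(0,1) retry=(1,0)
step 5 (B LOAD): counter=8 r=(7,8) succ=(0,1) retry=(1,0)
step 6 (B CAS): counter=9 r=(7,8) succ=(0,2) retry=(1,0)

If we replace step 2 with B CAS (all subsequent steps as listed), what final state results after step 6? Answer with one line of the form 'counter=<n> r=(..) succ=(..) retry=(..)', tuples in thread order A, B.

counter=9 r=(0,8) succ=(0,2) retry=(1,1)

(re-executing from step 2 with the substitution; state before step 2: counter=7 r=(0,7) succ=(0,0) retry=(0,0))
step 2 (B CAS): counter=8 r=(0,7) succ=(0,1) retry=(0,0)
step 3 (B CAS): counter=8 r=(0,7) succ=(0,1) retry=(0,1)
step 4 (A CAS): counter=8 r=(0,7) succ=(0,1) retry=(1,1)
step 5 (B LOAD): counter=8 r=(0,8) succ=(0,1) retry=(1,1)
step 6 (B CAS): counter=9 r=(0,8) succ=(0,2) retry=(1,1)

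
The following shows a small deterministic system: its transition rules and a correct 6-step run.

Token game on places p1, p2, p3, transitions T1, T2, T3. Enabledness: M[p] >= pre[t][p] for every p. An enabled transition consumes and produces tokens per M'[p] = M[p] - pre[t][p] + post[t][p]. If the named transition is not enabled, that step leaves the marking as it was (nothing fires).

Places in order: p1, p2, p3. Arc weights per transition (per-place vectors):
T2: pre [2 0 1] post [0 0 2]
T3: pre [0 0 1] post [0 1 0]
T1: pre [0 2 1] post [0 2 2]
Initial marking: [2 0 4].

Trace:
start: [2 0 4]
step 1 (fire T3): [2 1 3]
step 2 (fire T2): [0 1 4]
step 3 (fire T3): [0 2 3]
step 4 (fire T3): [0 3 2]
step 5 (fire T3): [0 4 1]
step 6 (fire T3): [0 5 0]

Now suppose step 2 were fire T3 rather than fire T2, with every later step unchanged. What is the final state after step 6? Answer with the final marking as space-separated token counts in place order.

2 4 0

(re-executing from step 2 with the substitution; state before step 2: [2 1 3])
step 2 (fire T3): [2 2 2]
step 3 (fire T3): [2 3 1]
step 4 (fire T3): [2 4 0]
step 5 (fire T3): [2 4 0]
step 6 (fire T3): [2 4 0]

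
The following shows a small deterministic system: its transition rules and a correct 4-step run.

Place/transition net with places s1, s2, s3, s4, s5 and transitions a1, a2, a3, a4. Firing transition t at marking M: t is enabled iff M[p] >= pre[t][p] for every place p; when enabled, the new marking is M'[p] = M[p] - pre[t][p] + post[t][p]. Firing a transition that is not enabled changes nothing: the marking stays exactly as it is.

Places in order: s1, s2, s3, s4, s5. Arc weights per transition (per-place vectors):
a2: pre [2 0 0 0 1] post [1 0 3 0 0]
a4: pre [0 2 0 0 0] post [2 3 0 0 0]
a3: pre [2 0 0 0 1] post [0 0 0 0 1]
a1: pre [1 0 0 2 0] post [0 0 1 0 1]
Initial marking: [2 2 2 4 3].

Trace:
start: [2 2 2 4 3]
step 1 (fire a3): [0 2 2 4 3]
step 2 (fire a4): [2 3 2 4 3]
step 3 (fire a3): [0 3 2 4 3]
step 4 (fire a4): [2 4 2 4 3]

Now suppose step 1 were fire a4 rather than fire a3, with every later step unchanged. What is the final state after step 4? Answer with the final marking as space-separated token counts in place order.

6 5 2 4 3

(re-executing from step 1 with the substitution; state before step 1: [2 2 2 4 3])
step 1 (fire a4): [4 3 2 4 3]
step 2 (fire a4): [6 4 2 4 3]
step 3 (fire a3): [4 4 2 4 3]
step 4 (fire a4): [6 5 2 4 3]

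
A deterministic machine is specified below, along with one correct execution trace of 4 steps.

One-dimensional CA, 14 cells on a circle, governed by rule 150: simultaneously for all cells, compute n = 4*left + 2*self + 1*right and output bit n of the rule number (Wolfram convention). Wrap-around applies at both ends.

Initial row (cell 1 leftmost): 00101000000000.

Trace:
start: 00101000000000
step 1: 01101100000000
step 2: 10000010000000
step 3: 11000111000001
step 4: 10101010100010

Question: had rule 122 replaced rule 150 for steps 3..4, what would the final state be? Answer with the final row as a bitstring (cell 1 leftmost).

10101010100010

(re-executing steps 3..4 under rule 122; state before step 3: 10000010000000)
step 3: 01000101000001
step 4: 10101010100010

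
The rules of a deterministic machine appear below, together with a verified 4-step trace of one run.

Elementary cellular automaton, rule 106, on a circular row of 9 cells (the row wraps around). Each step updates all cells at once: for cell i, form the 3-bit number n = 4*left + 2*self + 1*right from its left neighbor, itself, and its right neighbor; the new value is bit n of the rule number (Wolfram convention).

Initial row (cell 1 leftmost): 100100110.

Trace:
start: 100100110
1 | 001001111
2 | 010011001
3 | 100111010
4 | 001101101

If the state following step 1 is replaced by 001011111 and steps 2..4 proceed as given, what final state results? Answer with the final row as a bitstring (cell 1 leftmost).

011010101

state after step 1 := 001011111
2 | 010110001
3 | 101110010
4 | 011010101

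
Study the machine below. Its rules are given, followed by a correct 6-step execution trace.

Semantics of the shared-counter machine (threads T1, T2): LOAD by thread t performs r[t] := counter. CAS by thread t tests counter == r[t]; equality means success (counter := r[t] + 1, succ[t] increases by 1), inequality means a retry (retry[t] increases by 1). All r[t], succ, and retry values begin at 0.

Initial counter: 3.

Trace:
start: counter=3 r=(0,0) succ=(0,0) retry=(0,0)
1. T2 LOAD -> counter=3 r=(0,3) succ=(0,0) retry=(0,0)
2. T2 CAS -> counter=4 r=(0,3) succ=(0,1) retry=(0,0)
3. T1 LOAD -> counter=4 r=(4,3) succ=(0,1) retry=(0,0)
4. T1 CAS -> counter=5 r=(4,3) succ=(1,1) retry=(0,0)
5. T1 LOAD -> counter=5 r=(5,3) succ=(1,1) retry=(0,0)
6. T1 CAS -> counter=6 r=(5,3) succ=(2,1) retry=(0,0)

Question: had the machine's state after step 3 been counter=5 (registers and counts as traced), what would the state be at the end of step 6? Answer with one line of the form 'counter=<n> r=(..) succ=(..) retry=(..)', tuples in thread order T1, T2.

state after step 3 := counter=5 r=(4,3) succ=(0,1) retry=(0,0)
4. T1 CAS -> counter=5 r=(4,3) succ=(0,1) retry=(1,0)
5. T1 LOAD -> counter=5 r=(5,3) succ=(0,1) retry=(1,0)
6. T1 CAS -> counter=6 r=(5,3) succ=(1,1) retry=(1,0)

counter=6 r=(5,3) succ=(1,1) retry=(1,0)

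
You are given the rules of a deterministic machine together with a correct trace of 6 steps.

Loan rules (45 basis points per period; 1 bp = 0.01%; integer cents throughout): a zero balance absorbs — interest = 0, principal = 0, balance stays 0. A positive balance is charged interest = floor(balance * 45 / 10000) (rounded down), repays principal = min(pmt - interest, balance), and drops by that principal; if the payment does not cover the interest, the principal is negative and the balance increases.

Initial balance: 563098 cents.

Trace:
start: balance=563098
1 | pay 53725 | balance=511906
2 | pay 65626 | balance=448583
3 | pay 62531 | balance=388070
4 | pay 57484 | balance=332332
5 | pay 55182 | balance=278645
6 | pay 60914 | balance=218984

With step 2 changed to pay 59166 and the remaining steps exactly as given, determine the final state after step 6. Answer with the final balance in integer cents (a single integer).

225561

(re-executing from step 2 with the substitution; state before step 2: balance=511906)
2 | pay 59166 | balance=455043
3 | pay 62531 | balance=394559
4 | pay 57484 | balance=338850
5 | pay 55182 | balance=285192
6 | pay 60914 | balance=225561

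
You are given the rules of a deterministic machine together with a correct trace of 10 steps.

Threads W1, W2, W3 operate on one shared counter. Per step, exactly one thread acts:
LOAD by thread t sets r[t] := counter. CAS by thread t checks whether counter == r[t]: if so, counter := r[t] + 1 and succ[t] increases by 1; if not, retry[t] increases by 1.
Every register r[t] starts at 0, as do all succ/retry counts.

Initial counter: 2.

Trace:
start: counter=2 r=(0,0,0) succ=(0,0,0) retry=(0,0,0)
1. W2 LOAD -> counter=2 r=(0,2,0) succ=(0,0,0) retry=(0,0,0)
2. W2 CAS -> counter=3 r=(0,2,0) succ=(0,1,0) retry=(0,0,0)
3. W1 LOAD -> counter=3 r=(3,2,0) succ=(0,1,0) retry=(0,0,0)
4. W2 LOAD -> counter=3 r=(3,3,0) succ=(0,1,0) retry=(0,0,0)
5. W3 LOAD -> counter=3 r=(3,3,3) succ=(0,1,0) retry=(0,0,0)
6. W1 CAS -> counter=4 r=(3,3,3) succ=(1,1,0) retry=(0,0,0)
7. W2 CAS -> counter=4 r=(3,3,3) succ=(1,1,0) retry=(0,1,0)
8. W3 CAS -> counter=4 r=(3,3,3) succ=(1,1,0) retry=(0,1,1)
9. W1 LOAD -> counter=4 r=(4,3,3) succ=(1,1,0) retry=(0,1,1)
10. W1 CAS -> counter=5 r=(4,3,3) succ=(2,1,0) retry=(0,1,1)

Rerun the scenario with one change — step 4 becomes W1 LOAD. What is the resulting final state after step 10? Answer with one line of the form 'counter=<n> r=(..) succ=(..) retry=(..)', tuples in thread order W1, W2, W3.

(re-executing from step 4 with the substitution; state before step 4: counter=3 r=(3,2,0) succ=(0,1,0) retry=(0,0,0))
4. W1 LOAD -> counter=3 r=(3,2,0) succ=(0,1,0) retry=(0,0,0)
5. W3 LOAD -> counter=3 r=(3,2,3) succ=(0,1,0) retry=(0,0,0)
6. W1 CAS -> counter=4 r=(3,2,3) succ=(1,1,0) retry=(0,0,0)
7. W2 CAS -> counter=4 r=(3,2,3) succ=(1,1,0) retry=(0,1,0)
8. W3 CAS -> counter=4 r=(3,2,3) succ=(1,1,0) retry=(0,1,1)
9. W1 LOAD -> counter=4 r=(4,2,3) succ=(1,1,0) retry=(0,1,1)
10. W1 CAS -> counter=5 r=(4,2,3) succ=(2,1,0) retry=(0,1,1)

counter=5 r=(4,2,3) succ=(2,1,0) retry=(0,1,1)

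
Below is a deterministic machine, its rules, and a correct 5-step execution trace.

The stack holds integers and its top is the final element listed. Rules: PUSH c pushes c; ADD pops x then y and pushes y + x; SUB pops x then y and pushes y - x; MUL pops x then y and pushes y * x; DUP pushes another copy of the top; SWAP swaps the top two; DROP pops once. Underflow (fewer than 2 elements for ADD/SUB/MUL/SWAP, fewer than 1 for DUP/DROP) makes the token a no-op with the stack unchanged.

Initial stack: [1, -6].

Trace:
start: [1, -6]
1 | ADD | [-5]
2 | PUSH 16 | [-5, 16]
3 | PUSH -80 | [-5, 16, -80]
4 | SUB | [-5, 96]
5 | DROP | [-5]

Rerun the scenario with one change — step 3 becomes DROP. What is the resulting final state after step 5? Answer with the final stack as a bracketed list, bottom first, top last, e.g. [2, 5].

[]

(re-executing from step 3 with the substitution; state before step 3: [-5, 16])
3 | DROP | [-5]
4 | SUB | [-5]
5 | DROP | []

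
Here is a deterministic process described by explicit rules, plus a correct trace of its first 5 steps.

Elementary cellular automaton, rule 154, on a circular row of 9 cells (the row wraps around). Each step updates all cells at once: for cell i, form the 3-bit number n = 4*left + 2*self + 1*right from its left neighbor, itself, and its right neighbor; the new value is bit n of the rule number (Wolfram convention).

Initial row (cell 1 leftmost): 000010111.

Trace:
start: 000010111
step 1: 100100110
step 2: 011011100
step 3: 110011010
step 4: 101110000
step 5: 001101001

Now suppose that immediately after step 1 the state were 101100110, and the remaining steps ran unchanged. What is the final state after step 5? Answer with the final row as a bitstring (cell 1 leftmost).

001101011

state after step 1 := 101100110
step 2: 001011100
step 3: 010011010
step 4: 101110001
step 5: 001101011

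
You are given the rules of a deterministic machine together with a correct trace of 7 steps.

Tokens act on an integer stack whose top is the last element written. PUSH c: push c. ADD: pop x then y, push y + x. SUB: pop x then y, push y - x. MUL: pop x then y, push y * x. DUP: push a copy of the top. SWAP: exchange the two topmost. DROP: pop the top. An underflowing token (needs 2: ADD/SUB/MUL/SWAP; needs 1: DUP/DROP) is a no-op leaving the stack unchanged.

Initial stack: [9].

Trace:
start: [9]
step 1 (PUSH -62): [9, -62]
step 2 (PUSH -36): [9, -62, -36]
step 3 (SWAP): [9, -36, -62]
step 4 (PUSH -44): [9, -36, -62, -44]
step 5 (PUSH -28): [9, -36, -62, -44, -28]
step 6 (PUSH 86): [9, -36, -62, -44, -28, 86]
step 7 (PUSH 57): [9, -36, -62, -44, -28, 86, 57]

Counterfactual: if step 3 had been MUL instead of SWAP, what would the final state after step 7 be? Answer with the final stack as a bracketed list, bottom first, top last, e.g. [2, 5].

[9, 2232, -44, -28, 86, 57]

(re-executing from step 3 with the substitution; state before step 3: [9, -62, -36])
step 3 (MUL): [9, 2232]
step 4 (PUSH -44): [9, 2232, -44]
step 5 (PUSH -28): [9, 2232, -44, -28]
step 6 (PUSH 86): [9, 2232, -44, -28, 86]
step 7 (PUSH 57): [9, 2232, -44, -28, 86, 57]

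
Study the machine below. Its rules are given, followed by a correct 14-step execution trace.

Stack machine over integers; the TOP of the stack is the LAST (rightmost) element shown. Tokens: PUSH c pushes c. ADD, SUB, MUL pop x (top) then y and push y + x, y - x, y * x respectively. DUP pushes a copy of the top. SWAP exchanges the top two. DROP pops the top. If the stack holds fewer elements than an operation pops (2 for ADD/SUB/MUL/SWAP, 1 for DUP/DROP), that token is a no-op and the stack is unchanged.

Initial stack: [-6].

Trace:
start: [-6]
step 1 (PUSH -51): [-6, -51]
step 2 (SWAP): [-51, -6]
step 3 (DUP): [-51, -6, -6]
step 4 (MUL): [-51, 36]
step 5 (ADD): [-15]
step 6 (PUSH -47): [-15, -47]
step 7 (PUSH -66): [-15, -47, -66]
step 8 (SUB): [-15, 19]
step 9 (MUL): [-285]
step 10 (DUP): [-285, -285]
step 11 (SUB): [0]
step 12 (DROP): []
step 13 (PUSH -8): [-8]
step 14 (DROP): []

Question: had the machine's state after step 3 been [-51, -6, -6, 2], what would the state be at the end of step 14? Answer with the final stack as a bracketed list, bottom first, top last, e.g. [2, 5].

[-51]

state after step 3 := [-51, -6, -6, 2]
step 4 (MUL): [-51, -6, -12]
step 5 (ADD): [-51, -18]
step 6 (PUSH -47): [-51, -18, -47]
step 7 (PUSH -66): [-51, -18, -47, -66]
step 8 (SUB): [-51, -18, 19]
step 9 (MUL): [-51, -342]
step 10 (DUP): [-51, -342, -342]
step 11 (SUB): [-51, 0]
step 12 (DROP): [-51]
step 13 (PUSH -8): [-51, -8]
step 14 (DROP): [-51]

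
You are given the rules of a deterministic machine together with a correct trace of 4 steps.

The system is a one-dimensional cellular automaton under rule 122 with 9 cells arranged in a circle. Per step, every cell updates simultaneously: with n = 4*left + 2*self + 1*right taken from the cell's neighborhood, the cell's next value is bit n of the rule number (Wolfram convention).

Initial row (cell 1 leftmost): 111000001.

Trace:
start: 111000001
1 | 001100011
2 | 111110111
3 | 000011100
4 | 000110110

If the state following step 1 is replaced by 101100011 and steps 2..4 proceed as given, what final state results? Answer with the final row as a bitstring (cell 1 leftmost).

state after step 1 := 101100011
2 | 111110110
3 | 100011111
4 | 110110000

110110000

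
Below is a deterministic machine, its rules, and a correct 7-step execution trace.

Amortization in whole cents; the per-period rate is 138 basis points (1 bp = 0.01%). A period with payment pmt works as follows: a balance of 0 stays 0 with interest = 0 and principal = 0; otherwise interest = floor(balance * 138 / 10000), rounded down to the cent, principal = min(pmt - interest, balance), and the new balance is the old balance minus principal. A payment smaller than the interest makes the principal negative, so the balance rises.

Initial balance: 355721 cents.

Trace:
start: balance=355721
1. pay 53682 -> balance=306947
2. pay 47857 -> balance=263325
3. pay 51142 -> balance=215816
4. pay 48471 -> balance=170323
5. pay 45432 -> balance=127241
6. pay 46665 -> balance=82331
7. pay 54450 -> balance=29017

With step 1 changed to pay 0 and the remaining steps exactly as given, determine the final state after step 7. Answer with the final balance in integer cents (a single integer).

87300

(re-executing from step 1 with the substitution; state before step 1: balance=355721)
1. pay 0 -> balance=360629
2. pay 47857 -> balance=317748
3. pay 51142 -> balance=270990
4. pay 48471 -> balance=226258
5. pay 45432 -> balance=183948
6. pay 46665 -> balance=139821
7. pay 54450 -> balance=87300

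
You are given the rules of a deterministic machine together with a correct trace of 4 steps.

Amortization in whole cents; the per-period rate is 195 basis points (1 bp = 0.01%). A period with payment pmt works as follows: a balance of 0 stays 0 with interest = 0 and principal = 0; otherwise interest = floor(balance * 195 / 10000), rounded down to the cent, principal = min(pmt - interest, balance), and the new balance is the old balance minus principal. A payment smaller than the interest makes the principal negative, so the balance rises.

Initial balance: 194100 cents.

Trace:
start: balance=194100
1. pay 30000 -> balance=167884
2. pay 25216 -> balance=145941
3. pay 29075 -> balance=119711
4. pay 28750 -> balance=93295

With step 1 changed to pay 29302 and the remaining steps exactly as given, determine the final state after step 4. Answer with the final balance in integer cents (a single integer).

94035

(re-executing from step 1 with the substitution; state before step 1: balance=194100)
1. pay 29302 -> balance=168582
2. pay 25216 -> balance=146653
3. pay 29075 -> balance=120437
4. pay 28750 -> balance=94035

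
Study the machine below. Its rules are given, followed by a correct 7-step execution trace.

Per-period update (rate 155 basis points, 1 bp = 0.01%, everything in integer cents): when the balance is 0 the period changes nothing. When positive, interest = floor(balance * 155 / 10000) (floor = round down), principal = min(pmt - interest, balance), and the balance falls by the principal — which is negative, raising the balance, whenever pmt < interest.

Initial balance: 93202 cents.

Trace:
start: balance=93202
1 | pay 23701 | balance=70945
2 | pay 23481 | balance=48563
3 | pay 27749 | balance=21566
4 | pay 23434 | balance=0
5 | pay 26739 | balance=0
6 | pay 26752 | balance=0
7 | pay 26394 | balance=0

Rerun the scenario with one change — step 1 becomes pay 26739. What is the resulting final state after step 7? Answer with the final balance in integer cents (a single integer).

(re-executing from step 1 with the substitution; state before step 1: balance=93202)
1 | pay 26739 | balance=67907
2 | pay 23481 | balance=45478
3 | pay 27749 | balance=18433
4 | pay 23434 | balance=0
5 | pay 26739 | balance=0
6 | pay 26752 | balance=0
7 | pay 26394 | balance=0

0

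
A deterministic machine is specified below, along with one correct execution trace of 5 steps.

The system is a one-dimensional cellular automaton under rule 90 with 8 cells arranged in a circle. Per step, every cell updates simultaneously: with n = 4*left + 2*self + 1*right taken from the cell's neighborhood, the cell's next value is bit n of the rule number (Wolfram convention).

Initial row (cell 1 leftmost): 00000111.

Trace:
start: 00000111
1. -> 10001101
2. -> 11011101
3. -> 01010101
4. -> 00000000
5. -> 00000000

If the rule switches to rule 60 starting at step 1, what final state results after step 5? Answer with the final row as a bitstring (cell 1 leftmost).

11001100

(re-executing steps 1..5 under rule 60; state before step 1: 00000111)
1. -> 10000100
2. -> 11000110
3. -> 10100101
4. -> 01110111
5. -> 11001100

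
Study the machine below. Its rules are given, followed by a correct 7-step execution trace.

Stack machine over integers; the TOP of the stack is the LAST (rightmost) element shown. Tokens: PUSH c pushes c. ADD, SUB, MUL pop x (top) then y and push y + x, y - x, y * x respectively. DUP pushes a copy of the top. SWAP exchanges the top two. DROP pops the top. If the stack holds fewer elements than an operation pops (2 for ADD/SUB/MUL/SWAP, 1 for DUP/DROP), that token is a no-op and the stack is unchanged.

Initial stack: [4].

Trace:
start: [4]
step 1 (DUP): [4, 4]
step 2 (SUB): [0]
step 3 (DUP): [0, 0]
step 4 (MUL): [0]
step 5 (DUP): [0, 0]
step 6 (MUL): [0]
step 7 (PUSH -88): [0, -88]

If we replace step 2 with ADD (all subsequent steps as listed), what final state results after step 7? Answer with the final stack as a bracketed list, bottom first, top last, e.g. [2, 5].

[4096, -88]

(re-executing from step 2 with the substitution; state before step 2: [4, 4])
step 2 (ADD): [8]
step 3 (DUP): [8, 8]
step 4 (MUL): [64]
step 5 (DUP): [64, 64]
step 6 (MUL): [4096]
step 7 (PUSH -88): [4096, -88]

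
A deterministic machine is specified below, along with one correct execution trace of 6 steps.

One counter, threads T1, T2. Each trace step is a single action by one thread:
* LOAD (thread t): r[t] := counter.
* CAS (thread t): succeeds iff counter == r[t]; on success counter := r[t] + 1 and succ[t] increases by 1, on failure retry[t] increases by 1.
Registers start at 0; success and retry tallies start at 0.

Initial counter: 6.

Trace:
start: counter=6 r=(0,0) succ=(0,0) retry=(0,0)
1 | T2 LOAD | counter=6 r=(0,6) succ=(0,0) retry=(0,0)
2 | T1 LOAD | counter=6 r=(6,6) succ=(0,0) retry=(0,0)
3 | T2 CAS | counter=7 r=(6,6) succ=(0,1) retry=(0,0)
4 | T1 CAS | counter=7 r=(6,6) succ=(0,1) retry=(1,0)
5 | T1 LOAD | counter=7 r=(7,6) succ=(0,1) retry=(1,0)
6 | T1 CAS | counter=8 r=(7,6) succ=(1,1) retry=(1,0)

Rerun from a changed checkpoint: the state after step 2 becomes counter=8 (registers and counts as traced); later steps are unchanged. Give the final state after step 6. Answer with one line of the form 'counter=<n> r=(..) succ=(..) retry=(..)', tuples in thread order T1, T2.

counter=9 r=(8,6) succ=(1,0) retry=(1,1)

state after step 2 := counter=8 r=(6,6) succ=(0,0) retry=(0,0)
3 | T2 CAS | counter=8 r=(6,6) succ=(0,0) retry=(0,1)
4 | T1 CAS | counter=8 r=(6,6) succ=(0,0) retry=(1,1)
5 | T1 LOAD | counter=8 r=(8,6) succ=(0,0) retry=(1,1)
6 | T1 CAS | counter=9 r=(8,6) succ=(1,0) retry=(1,1)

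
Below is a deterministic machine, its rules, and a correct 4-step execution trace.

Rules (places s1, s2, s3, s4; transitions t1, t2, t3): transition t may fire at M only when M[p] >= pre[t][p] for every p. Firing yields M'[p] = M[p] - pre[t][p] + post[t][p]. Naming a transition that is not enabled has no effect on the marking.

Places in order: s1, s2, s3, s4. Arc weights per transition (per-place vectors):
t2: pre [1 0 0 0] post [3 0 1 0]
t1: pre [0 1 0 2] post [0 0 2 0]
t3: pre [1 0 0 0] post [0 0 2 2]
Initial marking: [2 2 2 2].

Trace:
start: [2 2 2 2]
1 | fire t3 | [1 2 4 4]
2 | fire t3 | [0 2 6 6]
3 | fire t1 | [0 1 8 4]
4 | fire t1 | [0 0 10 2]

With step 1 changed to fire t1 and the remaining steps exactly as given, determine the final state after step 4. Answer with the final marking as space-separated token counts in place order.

(re-executing from step 1 with the substitution; state before step 1: [2 2 2 2])
1 | fire t1 | [2 1 4 0]
2 | fire t3 | [1 1 6 2]
3 | fire t1 | [1 0 8 0]
4 | fire t1 | [1 0 8 0]

1 0 8 0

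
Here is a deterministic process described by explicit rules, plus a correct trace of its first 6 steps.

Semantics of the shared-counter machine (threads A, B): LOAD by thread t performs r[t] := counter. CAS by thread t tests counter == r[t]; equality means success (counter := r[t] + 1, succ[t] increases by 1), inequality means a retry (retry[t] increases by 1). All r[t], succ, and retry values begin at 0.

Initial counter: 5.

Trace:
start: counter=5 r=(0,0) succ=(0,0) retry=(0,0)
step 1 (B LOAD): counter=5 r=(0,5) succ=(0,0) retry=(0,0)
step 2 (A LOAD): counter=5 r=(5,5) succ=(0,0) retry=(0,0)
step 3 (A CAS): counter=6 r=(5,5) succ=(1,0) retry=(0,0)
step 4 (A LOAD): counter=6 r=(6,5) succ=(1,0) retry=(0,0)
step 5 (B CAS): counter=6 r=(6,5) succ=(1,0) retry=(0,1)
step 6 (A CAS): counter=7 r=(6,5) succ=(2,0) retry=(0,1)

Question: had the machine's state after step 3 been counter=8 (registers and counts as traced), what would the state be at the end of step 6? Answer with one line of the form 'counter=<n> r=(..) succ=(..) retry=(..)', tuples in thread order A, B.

state after step 3 := counter=8 r=(5,5) succ=(1,0) retry=(0,0)
step 4 (A LOAD): counter=8 r=(8,5) succ=(1,0) retry=(0,0)
step 5 (B CAS): counter=8 r=(8,5) succ=(1,0) retry=(0,1)
step 6 (A CAS): counter=9 r=(8,5) succ=(2,0) retry=(0,1)

counter=9 r=(8,5) succ=(2,0) retry=(0,1)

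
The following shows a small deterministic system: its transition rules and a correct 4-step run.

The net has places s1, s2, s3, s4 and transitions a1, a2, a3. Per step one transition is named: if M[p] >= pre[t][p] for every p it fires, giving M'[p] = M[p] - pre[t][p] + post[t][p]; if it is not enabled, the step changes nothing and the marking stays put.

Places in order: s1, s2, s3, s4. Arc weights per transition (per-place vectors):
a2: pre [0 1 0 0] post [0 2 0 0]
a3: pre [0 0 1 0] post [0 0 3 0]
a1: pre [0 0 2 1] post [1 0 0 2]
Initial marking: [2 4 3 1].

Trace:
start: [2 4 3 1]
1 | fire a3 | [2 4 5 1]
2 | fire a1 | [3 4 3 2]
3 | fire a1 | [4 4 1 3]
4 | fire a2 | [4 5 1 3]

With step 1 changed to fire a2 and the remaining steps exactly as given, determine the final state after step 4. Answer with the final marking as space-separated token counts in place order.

3 6 1 2

(re-executing from step 1 with the substitution; state before step 1: [2 4 3 1])
1 | fire a2 | [2 5 3 1]
2 | fire a1 | [3 5 1 2]
3 | fire a1 | [3 5 1 2]
4 | fire a2 | [3 6 1 2]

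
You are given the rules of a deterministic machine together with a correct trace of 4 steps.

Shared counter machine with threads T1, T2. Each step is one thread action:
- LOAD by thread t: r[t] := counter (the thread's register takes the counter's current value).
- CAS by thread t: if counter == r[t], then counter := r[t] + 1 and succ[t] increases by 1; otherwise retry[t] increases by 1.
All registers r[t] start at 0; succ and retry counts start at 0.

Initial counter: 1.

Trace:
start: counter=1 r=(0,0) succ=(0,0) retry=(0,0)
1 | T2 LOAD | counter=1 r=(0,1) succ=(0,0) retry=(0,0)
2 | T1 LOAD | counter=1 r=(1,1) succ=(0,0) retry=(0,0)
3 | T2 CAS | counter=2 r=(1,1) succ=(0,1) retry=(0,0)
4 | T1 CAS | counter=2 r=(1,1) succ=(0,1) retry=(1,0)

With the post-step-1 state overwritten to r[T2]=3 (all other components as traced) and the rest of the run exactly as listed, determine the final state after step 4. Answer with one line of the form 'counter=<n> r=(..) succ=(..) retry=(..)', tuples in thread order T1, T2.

counter=2 r=(1,3) succ=(1,0) retry=(0,1)

state after step 1 := counter=1 r=(0,3) succ=(0,0) retry=(0,0)
2 | T1 LOAD | counter=1 r=(1,3) succ=(0,0) retry=(0,0)
3 | T2 CAS | counter=1 r=(1,3) succ=(0,0) retry=(0,1)
4 | T1 CAS | counter=2 r=(1,3) succ=(1,0) retry=(0,1)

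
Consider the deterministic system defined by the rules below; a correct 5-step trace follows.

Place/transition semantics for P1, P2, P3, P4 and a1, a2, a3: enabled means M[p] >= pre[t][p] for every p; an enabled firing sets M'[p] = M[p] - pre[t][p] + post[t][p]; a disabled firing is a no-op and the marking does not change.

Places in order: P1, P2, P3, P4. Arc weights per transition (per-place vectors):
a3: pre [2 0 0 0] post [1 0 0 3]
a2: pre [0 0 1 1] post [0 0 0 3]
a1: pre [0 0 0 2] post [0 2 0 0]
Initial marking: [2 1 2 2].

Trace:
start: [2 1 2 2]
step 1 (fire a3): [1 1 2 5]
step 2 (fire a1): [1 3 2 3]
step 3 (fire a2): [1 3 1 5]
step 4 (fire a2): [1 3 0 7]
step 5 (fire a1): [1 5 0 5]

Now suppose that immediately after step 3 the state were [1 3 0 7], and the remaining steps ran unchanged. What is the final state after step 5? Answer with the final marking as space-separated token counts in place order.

state after step 3 := [1 3 0 7]
step 4 (fire a2): [1 3 0 7]
step 5 (fire a1): [1 5 0 5]

1 5 0 5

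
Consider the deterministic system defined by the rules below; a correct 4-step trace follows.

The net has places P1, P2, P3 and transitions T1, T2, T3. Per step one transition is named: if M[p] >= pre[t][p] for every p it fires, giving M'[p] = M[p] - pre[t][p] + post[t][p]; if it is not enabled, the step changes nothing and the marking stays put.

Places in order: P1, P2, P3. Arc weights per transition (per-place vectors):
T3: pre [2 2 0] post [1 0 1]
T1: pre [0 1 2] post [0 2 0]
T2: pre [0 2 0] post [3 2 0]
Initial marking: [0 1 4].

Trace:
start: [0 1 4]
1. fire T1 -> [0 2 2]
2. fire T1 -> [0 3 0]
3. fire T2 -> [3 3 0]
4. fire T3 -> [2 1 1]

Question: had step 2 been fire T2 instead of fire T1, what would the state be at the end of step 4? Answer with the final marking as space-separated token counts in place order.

5 0 3

(re-executing from step 2 with the substitution; state before step 2: [0 2 2])
2. fire T2 -> [3 2 2]
3. fire T2 -> [6 2 2]
4. fire T3 -> [5 0 3]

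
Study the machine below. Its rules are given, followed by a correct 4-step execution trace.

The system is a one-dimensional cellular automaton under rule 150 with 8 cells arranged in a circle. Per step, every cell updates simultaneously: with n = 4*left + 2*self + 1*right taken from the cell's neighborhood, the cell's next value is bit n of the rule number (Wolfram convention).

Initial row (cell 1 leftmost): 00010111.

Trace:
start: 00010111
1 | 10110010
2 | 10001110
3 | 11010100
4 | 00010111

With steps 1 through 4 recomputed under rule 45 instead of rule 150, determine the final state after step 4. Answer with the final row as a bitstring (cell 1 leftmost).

(re-executing steps 1..4 under rule 45; state before step 1: 00010111)
1 | 01011100
2 | 01110001
3 | 11000101
4 | 00010111

00010111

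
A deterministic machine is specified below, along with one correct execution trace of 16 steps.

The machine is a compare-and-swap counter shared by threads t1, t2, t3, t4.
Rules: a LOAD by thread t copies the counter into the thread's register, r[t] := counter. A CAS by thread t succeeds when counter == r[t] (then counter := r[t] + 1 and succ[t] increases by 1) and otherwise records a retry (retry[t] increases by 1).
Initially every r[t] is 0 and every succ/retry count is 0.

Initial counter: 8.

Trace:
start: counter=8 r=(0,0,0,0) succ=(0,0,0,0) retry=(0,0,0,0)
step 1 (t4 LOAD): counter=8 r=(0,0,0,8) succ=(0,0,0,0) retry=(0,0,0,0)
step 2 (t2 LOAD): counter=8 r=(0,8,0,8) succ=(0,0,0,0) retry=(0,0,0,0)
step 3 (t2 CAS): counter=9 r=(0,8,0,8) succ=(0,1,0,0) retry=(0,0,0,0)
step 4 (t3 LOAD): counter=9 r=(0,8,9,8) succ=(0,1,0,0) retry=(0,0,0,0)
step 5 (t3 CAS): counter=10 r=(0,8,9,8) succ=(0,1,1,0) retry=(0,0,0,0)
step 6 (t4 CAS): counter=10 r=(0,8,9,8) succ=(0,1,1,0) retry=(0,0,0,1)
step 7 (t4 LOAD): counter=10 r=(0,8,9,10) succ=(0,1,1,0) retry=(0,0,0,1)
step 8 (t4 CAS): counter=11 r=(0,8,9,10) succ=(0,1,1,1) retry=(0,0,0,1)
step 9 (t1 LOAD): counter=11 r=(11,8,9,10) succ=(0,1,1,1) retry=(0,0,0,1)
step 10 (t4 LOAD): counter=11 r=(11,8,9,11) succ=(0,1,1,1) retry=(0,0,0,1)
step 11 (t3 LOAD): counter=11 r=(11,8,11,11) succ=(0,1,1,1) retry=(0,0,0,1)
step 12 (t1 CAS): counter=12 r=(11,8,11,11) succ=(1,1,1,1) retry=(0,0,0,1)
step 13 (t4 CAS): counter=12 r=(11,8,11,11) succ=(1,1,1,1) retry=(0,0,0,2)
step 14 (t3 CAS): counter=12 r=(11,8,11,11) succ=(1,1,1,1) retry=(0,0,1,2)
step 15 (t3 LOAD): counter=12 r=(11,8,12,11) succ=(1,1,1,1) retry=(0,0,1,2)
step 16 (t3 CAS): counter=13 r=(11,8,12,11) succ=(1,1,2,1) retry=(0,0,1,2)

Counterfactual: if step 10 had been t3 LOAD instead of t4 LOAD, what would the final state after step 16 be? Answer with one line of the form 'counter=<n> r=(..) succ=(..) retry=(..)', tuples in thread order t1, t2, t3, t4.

counter=13 r=(11,8,12,10) succ=(1,1,2,1) retry=(0,0,1,2)

(re-executing from step 10 with the substitution; state before step 10: counter=11 r=(11,8,9,10) succ=(0,1,1,1) retry=(0,0,0,1))
step 10 (t3 LOAD): counter=11 r=(11,8,11,10) succ=(0,1,1,1) retry=(0,0,0,1)
step 11 (t3 LOAD): counter=11 r=(11,8,11,10) succ=(0,1,1,1) retry=(0,0,0,1)
step 12 (t1 CAS): counter=12 r=(11,8,11,10) succ=(1,1,1,1) retry=(0,0,0,1)
step 13 (t4 CAS): counter=12 r=(11,8,11,10) succ=(1,1,1,1) retry=(0,0,0,2)
step 14 (t3 CAS): counter=12 r=(11,8,11,10) succ=(1,1,1,1) retry=(0,0,1,2)
step 15 (t3 LOAD): counter=12 r=(11,8,12,10) succ=(1,1,1,1) retry=(0,0,1,2)
step 16 (t3 CAS): counter=13 r=(11,8,12,10) succ=(1,1,2,1) retry=(0,0,1,2)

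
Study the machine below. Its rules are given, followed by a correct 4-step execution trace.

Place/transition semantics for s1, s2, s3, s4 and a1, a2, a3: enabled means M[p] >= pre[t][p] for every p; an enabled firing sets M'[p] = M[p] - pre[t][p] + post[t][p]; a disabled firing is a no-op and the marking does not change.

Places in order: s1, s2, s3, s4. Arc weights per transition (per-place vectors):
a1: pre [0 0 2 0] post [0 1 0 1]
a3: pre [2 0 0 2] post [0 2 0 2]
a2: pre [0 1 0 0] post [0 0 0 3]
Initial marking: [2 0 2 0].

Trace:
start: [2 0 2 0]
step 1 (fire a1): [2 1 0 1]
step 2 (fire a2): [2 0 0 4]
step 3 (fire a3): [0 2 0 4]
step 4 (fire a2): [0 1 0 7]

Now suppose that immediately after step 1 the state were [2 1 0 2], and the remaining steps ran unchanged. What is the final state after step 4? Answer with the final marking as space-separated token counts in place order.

0 1 0 8

state after step 1 := [2 1 0 2]
step 2 (fire a2): [2 0 0 5]
step 3 (fire a3): [0 2 0 5]
step 4 (fire a2): [0 1 0 8]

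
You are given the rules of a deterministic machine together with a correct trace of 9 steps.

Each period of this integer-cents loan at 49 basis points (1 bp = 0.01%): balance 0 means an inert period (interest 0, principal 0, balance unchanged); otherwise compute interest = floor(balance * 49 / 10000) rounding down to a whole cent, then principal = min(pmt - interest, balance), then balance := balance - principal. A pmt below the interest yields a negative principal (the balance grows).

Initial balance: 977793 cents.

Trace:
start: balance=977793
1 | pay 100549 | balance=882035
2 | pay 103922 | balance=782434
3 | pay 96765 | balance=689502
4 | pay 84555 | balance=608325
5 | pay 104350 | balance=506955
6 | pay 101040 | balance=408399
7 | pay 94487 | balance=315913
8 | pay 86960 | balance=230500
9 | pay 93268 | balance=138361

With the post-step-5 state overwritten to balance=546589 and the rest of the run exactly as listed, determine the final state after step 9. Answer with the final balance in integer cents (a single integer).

state after step 5 := balance=546589
6 | pay 101040 | balance=448227
7 | pay 94487 | balance=355936
8 | pay 86960 | balance=270720
9 | pay 93268 | balance=178778

178778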